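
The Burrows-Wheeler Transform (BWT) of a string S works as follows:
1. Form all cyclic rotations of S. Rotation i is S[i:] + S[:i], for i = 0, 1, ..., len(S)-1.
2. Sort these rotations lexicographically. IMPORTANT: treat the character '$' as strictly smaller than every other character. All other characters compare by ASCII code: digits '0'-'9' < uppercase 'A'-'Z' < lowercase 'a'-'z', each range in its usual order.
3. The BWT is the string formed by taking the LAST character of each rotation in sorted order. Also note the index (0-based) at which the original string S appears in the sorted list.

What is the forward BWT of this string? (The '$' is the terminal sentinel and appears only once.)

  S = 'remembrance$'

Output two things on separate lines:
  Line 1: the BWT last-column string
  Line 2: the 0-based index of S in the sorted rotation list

Answer: ermncmreeab$
11

Derivation:
All 12 rotations (rotation i = S[i:]+S[:i]):
  rot[0] = remembrance$
  rot[1] = emembrance$r
  rot[2] = membrance$re
  rot[3] = embrance$rem
  rot[4] = mbrance$reme
  rot[5] = brance$remem
  rot[6] = rance$rememb
  rot[7] = ance$remembr
  rot[8] = nce$remembra
  rot[9] = ce$remembran
  rot[10] = e$remembranc
  rot[11] = $remembrance
Sorted (with $ < everything):
  sorted[0] = $remembrance  (last char: 'e')
  sorted[1] = ance$remembr  (last char: 'r')
  sorted[2] = brance$remem  (last char: 'm')
  sorted[3] = ce$remembran  (last char: 'n')
  sorted[4] = e$remembranc  (last char: 'c')
  sorted[5] = embrance$rem  (last char: 'm')
  sorted[6] = emembrance$r  (last char: 'r')
  sorted[7] = mbrance$reme  (last char: 'e')
  sorted[8] = membrance$re  (last char: 'e')
  sorted[9] = nce$remembra  (last char: 'a')
  sorted[10] = rance$rememb  (last char: 'b')
  sorted[11] = remembrance$  (last char: '$')
Last column: ermncmreeab$
Original string S is at sorted index 11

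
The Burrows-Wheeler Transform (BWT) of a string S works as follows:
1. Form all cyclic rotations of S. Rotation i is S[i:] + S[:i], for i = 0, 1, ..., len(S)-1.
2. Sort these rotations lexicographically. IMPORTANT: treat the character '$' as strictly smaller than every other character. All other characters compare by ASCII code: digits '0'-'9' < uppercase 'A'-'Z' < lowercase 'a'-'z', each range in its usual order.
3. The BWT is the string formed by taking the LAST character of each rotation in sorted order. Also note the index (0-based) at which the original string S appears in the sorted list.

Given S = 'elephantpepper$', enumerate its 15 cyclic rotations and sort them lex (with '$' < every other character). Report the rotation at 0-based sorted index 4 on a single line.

Answer: epper$elephantp

Derivation:
All 15 rotations (rotation i = S[i:]+S[:i]):
  rot[0] = elephantpepper$
  rot[1] = lephantpepper$e
  rot[2] = ephantpepper$el
  rot[3] = phantpepper$ele
  rot[4] = hantpepper$elep
  rot[5] = antpepper$eleph
  rot[6] = ntpepper$elepha
  rot[7] = tpepper$elephan
  rot[8] = pepper$elephant
  rot[9] = epper$elephantp
  rot[10] = pper$elephantpe
  rot[11] = per$elephantpep
  rot[12] = er$elephantpepp
  rot[13] = r$elephantpeppe
  rot[14] = $elephantpepper
Sorted (with $ < everything):
  sorted[0] = $elephantpepper
  sorted[1] = antpepper$eleph
  sorted[2] = elephantpepper$
  sorted[3] = ephantpepper$el
  sorted[4] = epper$elephantp
  sorted[5] = er$elephantpepp
  sorted[6] = hantpepper$elep
  sorted[7] = lephantpepper$e
  sorted[8] = ntpepper$elepha
  sorted[9] = pepper$elephant
  sorted[10] = per$elephantpep
  sorted[11] = phantpepper$ele
  sorted[12] = pper$elephantpe
  sorted[13] = r$elephantpeppe
  sorted[14] = tpepper$elephan
sorted[4] = epper$elephantp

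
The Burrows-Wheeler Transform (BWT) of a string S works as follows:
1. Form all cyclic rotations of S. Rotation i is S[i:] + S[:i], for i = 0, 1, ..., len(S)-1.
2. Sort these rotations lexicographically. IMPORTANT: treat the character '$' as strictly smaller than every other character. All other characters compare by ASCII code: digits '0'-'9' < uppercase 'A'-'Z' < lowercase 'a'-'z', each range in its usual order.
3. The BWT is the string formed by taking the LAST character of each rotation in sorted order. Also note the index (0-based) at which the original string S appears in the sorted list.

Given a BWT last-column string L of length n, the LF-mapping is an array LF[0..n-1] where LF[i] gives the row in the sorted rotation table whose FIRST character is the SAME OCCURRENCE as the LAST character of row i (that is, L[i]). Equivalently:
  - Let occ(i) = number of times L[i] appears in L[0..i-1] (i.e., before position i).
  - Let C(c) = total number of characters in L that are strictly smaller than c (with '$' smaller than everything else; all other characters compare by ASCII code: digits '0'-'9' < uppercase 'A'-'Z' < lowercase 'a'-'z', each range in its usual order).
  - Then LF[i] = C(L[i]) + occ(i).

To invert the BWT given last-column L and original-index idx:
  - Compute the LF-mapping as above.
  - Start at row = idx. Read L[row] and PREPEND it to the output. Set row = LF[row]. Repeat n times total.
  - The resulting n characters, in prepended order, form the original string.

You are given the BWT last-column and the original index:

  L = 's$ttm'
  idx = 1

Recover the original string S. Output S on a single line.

Answer: mtts$

Derivation:
LF mapping: 2 0 3 4 1
Walk LF starting at row 1, prepending L[row]:
  step 1: row=1, L[1]='$', prepend. Next row=LF[1]=0
  step 2: row=0, L[0]='s', prepend. Next row=LF[0]=2
  step 3: row=2, L[2]='t', prepend. Next row=LF[2]=3
  step 4: row=3, L[3]='t', prepend. Next row=LF[3]=4
  step 5: row=4, L[4]='m', prepend. Next row=LF[4]=1
Reversed output: mtts$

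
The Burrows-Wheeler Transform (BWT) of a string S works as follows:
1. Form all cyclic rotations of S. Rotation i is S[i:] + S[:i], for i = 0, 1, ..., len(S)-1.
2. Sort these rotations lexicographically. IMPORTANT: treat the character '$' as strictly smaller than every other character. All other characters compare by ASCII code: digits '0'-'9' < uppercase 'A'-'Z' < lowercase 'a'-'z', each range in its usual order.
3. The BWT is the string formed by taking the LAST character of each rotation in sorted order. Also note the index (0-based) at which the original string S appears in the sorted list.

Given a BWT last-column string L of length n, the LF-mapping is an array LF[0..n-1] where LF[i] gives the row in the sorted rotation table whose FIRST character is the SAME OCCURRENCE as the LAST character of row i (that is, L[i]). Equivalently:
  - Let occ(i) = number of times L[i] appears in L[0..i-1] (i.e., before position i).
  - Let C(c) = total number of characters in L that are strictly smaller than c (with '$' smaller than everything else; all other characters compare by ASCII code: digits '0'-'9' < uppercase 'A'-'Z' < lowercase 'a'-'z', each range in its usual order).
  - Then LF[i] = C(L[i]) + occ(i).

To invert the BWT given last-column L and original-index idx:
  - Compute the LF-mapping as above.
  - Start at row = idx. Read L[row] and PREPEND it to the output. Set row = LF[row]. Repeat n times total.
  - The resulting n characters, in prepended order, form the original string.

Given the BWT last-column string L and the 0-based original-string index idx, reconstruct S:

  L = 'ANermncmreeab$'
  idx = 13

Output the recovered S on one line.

LF mapping: 1 2 6 12 9 11 5 10 13 7 8 3 4 0
Walk LF starting at row 13, prepending L[row]:
  step 1: row=13, L[13]='$', prepend. Next row=LF[13]=0
  step 2: row=0, L[0]='A', prepend. Next row=LF[0]=1
  step 3: row=1, L[1]='N', prepend. Next row=LF[1]=2
  step 4: row=2, L[2]='e', prepend. Next row=LF[2]=6
  step 5: row=6, L[6]='c', prepend. Next row=LF[6]=5
  step 6: row=5, L[5]='n', prepend. Next row=LF[5]=11
  step 7: row=11, L[11]='a', prepend. Next row=LF[11]=3
  step 8: row=3, L[3]='r', prepend. Next row=LF[3]=12
  step 9: row=12, L[12]='b', prepend. Next row=LF[12]=4
  step 10: row=4, L[4]='m', prepend. Next row=LF[4]=9
  step 11: row=9, L[9]='e', prepend. Next row=LF[9]=7
  step 12: row=7, L[7]='m', prepend. Next row=LF[7]=10
  step 13: row=10, L[10]='e', prepend. Next row=LF[10]=8
  step 14: row=8, L[8]='r', prepend. Next row=LF[8]=13
Reversed output: remembranceNA$

Answer: remembranceNA$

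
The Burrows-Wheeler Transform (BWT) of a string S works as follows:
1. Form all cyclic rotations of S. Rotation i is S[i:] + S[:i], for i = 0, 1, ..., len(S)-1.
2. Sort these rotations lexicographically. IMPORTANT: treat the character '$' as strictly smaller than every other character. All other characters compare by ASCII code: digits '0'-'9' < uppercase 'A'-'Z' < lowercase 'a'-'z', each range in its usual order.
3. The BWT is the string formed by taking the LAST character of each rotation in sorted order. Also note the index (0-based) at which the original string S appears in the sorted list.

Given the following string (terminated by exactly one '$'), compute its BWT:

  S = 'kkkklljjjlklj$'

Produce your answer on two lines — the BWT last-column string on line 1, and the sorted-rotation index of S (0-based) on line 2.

All 14 rotations (rotation i = S[i:]+S[:i]):
  rot[0] = kkkklljjjlklj$
  rot[1] = kkklljjjlklj$k
  rot[2] = kklljjjlklj$kk
  rot[3] = klljjjlklj$kkk
  rot[4] = lljjjlklj$kkkk
  rot[5] = ljjjlklj$kkkkl
  rot[6] = jjjlklj$kkkkll
  rot[7] = jjlklj$kkkkllj
  rot[8] = jlklj$kkkklljj
  rot[9] = lklj$kkkklljjj
  rot[10] = klj$kkkklljjjl
  rot[11] = lj$kkkklljjjlk
  rot[12] = j$kkkklljjjlkl
  rot[13] = $kkkklljjjlklj
Sorted (with $ < everything):
  sorted[0] = $kkkklljjjlklj  (last char: 'j')
  sorted[1] = j$kkkklljjjlkl  (last char: 'l')
  sorted[2] = jjjlklj$kkkkll  (last char: 'l')
  sorted[3] = jjlklj$kkkkllj  (last char: 'j')
  sorted[4] = jlklj$kkkklljj  (last char: 'j')
  sorted[5] = kkkklljjjlklj$  (last char: '$')
  sorted[6] = kkklljjjlklj$k  (last char: 'k')
  sorted[7] = kklljjjlklj$kk  (last char: 'k')
  sorted[8] = klj$kkkklljjjl  (last char: 'l')
  sorted[9] = klljjjlklj$kkk  (last char: 'k')
  sorted[10] = lj$kkkklljjjlk  (last char: 'k')
  sorted[11] = ljjjlklj$kkkkl  (last char: 'l')
  sorted[12] = lklj$kkkklljjj  (last char: 'j')
  sorted[13] = lljjjlklj$kkkk  (last char: 'k')
Last column: jlljj$kklkkljk
Original string S is at sorted index 5

Answer: jlljj$kklkkljk
5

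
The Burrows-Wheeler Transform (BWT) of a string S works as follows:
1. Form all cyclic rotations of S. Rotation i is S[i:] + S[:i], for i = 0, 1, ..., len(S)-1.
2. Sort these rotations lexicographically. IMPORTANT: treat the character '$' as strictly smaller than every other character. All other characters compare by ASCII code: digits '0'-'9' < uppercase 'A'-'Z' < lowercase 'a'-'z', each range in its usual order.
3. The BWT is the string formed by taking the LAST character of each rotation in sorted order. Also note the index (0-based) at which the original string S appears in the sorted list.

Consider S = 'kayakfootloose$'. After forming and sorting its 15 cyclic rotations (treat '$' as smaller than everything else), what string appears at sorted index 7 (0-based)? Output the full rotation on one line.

Answer: loose$kayakfoot

Derivation:
All 15 rotations (rotation i = S[i:]+S[:i]):
  rot[0] = kayakfootloose$
  rot[1] = ayakfootloose$k
  rot[2] = yakfootloose$ka
  rot[3] = akfootloose$kay
  rot[4] = kfootloose$kaya
  rot[5] = footloose$kayak
  rot[6] = ootloose$kayakf
  rot[7] = otloose$kayakfo
  rot[8] = tloose$kayakfoo
  rot[9] = loose$kayakfoot
  rot[10] = oose$kayakfootl
  rot[11] = ose$kayakfootlo
  rot[12] = se$kayakfootloo
  rot[13] = e$kayakfootloos
  rot[14] = $kayakfootloose
Sorted (with $ < everything):
  sorted[0] = $kayakfootloose
  sorted[1] = akfootloose$kay
  sorted[2] = ayakfootloose$k
  sorted[3] = e$kayakfootloos
  sorted[4] = footloose$kayak
  sorted[5] = kayakfootloose$
  sorted[6] = kfootloose$kaya
  sorted[7] = loose$kayakfoot
  sorted[8] = oose$kayakfootl
  sorted[9] = ootloose$kayakf
  sorted[10] = ose$kayakfootlo
  sorted[11] = otloose$kayakfo
  sorted[12] = se$kayakfootloo
  sorted[13] = tloose$kayakfoo
  sorted[14] = yakfootloose$ka
sorted[7] = loose$kayakfoot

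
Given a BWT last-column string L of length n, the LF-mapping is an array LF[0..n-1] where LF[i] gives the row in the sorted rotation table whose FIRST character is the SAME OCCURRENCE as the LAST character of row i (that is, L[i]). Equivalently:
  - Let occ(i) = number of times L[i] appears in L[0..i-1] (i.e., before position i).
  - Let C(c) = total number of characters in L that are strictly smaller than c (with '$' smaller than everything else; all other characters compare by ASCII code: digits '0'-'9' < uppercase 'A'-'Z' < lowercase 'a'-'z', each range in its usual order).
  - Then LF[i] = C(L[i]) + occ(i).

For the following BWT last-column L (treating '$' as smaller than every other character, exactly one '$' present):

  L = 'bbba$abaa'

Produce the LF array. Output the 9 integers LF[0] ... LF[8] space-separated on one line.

Char counts: '$':1, 'a':4, 'b':4
C (first-col start): C('$')=0, C('a')=1, C('b')=5
L[0]='b': occ=0, LF[0]=C('b')+0=5+0=5
L[1]='b': occ=1, LF[1]=C('b')+1=5+1=6
L[2]='b': occ=2, LF[2]=C('b')+2=5+2=7
L[3]='a': occ=0, LF[3]=C('a')+0=1+0=1
L[4]='$': occ=0, LF[4]=C('$')+0=0+0=0
L[5]='a': occ=1, LF[5]=C('a')+1=1+1=2
L[6]='b': occ=3, LF[6]=C('b')+3=5+3=8
L[7]='a': occ=2, LF[7]=C('a')+2=1+2=3
L[8]='a': occ=3, LF[8]=C('a')+3=1+3=4

Answer: 5 6 7 1 0 2 8 3 4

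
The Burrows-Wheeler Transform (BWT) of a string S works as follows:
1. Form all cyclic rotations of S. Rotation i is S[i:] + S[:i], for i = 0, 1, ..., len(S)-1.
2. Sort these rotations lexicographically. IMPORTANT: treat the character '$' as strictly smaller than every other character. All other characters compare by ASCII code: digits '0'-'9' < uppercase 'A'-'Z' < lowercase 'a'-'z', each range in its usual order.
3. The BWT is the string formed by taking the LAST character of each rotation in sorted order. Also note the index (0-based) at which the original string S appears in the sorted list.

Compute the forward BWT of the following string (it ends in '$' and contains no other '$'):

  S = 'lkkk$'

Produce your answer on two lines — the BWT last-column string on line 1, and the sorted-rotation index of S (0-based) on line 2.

Answer: kkkl$
4

Derivation:
All 5 rotations (rotation i = S[i:]+S[:i]):
  rot[0] = lkkk$
  rot[1] = kkk$l
  rot[2] = kk$lk
  rot[3] = k$lkk
  rot[4] = $lkkk
Sorted (with $ < everything):
  sorted[0] = $lkkk  (last char: 'k')
  sorted[1] = k$lkk  (last char: 'k')
  sorted[2] = kk$lk  (last char: 'k')
  sorted[3] = kkk$l  (last char: 'l')
  sorted[4] = lkkk$  (last char: '$')
Last column: kkkl$
Original string S is at sorted index 4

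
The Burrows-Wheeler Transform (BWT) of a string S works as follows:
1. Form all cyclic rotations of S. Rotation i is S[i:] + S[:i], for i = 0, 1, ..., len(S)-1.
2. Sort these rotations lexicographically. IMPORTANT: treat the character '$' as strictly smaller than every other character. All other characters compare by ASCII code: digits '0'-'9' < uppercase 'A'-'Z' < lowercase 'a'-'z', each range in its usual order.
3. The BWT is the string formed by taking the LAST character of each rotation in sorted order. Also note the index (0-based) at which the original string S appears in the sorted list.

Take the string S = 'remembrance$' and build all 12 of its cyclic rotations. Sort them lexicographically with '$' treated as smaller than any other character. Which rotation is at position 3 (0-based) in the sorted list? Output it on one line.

Answer: ce$remembran

Derivation:
All 12 rotations (rotation i = S[i:]+S[:i]):
  rot[0] = remembrance$
  rot[1] = emembrance$r
  rot[2] = membrance$re
  rot[3] = embrance$rem
  rot[4] = mbrance$reme
  rot[5] = brance$remem
  rot[6] = rance$rememb
  rot[7] = ance$remembr
  rot[8] = nce$remembra
  rot[9] = ce$remembran
  rot[10] = e$remembranc
  rot[11] = $remembrance
Sorted (with $ < everything):
  sorted[0] = $remembrance
  sorted[1] = ance$remembr
  sorted[2] = brance$remem
  sorted[3] = ce$remembran
  sorted[4] = e$remembranc
  sorted[5] = embrance$rem
  sorted[6] = emembrance$r
  sorted[7] = mbrance$reme
  sorted[8] = membrance$re
  sorted[9] = nce$remembra
  sorted[10] = rance$rememb
  sorted[11] = remembrance$
sorted[3] = ce$remembran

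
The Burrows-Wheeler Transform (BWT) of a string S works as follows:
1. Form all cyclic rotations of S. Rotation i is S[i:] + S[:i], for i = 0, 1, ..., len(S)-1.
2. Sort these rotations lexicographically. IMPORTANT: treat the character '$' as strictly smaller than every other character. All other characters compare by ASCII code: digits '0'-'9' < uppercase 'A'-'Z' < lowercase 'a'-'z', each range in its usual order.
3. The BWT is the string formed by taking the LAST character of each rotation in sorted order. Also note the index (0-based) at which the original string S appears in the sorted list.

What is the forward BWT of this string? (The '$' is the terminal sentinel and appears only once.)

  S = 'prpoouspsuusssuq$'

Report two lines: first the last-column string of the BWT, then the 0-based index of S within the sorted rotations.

All 17 rotations (rotation i = S[i:]+S[:i]):
  rot[0] = prpoouspsuusssuq$
  rot[1] = rpoouspsuusssuq$p
  rot[2] = poouspsuusssuq$pr
  rot[3] = oouspsuusssuq$prp
  rot[4] = ouspsuusssuq$prpo
  rot[5] = uspsuusssuq$prpoo
  rot[6] = spsuusssuq$prpoou
  rot[7] = psuusssuq$prpoous
  rot[8] = suusssuq$prpoousp
  rot[9] = uusssuq$prpoousps
  rot[10] = usssuq$prpoouspsu
  rot[11] = sssuq$prpoouspsuu
  rot[12] = ssuq$prpoouspsuus
  rot[13] = suq$prpoouspsuuss
  rot[14] = uq$prpoouspsuusss
  rot[15] = q$prpoouspsuusssu
  rot[16] = $prpoouspsuusssuq
Sorted (with $ < everything):
  sorted[0] = $prpoouspsuusssuq  (last char: 'q')
  sorted[1] = oouspsuusssuq$prp  (last char: 'p')
  sorted[2] = ouspsuusssuq$prpo  (last char: 'o')
  sorted[3] = poouspsuusssuq$pr  (last char: 'r')
  sorted[4] = prpoouspsuusssuq$  (last char: '$')
  sorted[5] = psuusssuq$prpoous  (last char: 's')
  sorted[6] = q$prpoouspsuusssu  (last char: 'u')
  sorted[7] = rpoouspsuusssuq$p  (last char: 'p')
  sorted[8] = spsuusssuq$prpoou  (last char: 'u')
  sorted[9] = sssuq$prpoouspsuu  (last char: 'u')
  sorted[10] = ssuq$prpoouspsuus  (last char: 's')
  sorted[11] = suq$prpoouspsuuss  (last char: 's')
  sorted[12] = suusssuq$prpoousp  (last char: 'p')
  sorted[13] = uq$prpoouspsuusss  (last char: 's')
  sorted[14] = uspsuusssuq$prpoo  (last char: 'o')
  sorted[15] = usssuq$prpoouspsu  (last char: 'u')
  sorted[16] = uusssuq$prpoousps  (last char: 's')
Last column: qpor$supuusspsous
Original string S is at sorted index 4

Answer: qpor$supuusspsous
4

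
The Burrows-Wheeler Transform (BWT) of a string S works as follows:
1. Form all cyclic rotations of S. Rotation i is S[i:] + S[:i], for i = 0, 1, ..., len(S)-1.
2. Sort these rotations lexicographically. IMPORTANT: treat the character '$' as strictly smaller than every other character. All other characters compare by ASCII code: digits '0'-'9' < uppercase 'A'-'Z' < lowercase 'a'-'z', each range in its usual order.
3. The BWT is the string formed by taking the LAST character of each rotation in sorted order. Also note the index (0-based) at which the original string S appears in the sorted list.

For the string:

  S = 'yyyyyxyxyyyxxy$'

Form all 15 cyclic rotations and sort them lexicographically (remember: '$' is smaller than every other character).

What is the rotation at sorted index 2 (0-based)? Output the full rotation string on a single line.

Answer: xy$yyyyyxyxyyyx

Derivation:
All 15 rotations (rotation i = S[i:]+S[:i]):
  rot[0] = yyyyyxyxyyyxxy$
  rot[1] = yyyyxyxyyyxxy$y
  rot[2] = yyyxyxyyyxxy$yy
  rot[3] = yyxyxyyyxxy$yyy
  rot[4] = yxyxyyyxxy$yyyy
  rot[5] = xyxyyyxxy$yyyyy
  rot[6] = yxyyyxxy$yyyyyx
  rot[7] = xyyyxxy$yyyyyxy
  rot[8] = yyyxxy$yyyyyxyx
  rot[9] = yyxxy$yyyyyxyxy
  rot[10] = yxxy$yyyyyxyxyy
  rot[11] = xxy$yyyyyxyxyyy
  rot[12] = xy$yyyyyxyxyyyx
  rot[13] = y$yyyyyxyxyyyxx
  rot[14] = $yyyyyxyxyyyxxy
Sorted (with $ < everything):
  sorted[0] = $yyyyyxyxyyyxxy
  sorted[1] = xxy$yyyyyxyxyyy
  sorted[2] = xy$yyyyyxyxyyyx
  sorted[3] = xyxyyyxxy$yyyyy
  sorted[4] = xyyyxxy$yyyyyxy
  sorted[5] = y$yyyyyxyxyyyxx
  sorted[6] = yxxy$yyyyyxyxyy
  sorted[7] = yxyxyyyxxy$yyyy
  sorted[8] = yxyyyxxy$yyyyyx
  sorted[9] = yyxxy$yyyyyxyxy
  sorted[10] = yyxyxyyyxxy$yyy
  sorted[11] = yyyxxy$yyyyyxyx
  sorted[12] = yyyxyxyyyxxy$yy
  sorted[13] = yyyyxyxyyyxxy$y
  sorted[14] = yyyyyxyxyyyxxy$
sorted[2] = xy$yyyyyxyxyyyx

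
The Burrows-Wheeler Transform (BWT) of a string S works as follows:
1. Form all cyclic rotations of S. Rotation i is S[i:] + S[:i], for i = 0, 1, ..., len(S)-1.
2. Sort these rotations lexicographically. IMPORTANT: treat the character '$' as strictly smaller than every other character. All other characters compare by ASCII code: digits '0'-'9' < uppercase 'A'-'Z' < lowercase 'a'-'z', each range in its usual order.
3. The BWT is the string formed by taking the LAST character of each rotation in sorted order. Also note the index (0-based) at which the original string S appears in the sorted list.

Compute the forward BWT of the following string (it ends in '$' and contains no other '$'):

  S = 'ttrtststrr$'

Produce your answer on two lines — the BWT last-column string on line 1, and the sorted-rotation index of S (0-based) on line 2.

Answer: rrttttstsr$
10

Derivation:
All 11 rotations (rotation i = S[i:]+S[:i]):
  rot[0] = ttrtststrr$
  rot[1] = trtststrr$t
  rot[2] = rtststrr$tt
  rot[3] = tststrr$ttr
  rot[4] = ststrr$ttrt
  rot[5] = tstrr$ttrts
  rot[6] = strr$ttrtst
  rot[7] = trr$ttrtsts
  rot[8] = rr$ttrtstst
  rot[9] = r$ttrtststr
  rot[10] = $ttrtststrr
Sorted (with $ < everything):
  sorted[0] = $ttrtststrr  (last char: 'r')
  sorted[1] = r$ttrtststr  (last char: 'r')
  sorted[2] = rr$ttrtstst  (last char: 't')
  sorted[3] = rtststrr$tt  (last char: 't')
  sorted[4] = strr$ttrtst  (last char: 't')
  sorted[5] = ststrr$ttrt  (last char: 't')
  sorted[6] = trr$ttrtsts  (last char: 's')
  sorted[7] = trtststrr$t  (last char: 't')
  sorted[8] = tstrr$ttrts  (last char: 's')
  sorted[9] = tststrr$ttr  (last char: 'r')
  sorted[10] = ttrtststrr$  (last char: '$')
Last column: rrttttstsr$
Original string S is at sorted index 10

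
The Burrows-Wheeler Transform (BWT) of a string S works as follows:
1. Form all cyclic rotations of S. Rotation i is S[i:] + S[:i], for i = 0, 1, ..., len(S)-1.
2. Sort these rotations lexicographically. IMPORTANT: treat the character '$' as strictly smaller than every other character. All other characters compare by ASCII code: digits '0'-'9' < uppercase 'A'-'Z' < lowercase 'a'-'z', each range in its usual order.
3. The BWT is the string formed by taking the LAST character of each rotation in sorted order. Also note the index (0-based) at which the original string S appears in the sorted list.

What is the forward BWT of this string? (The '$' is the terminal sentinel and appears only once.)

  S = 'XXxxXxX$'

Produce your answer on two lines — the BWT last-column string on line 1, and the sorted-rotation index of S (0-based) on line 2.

All 8 rotations (rotation i = S[i:]+S[:i]):
  rot[0] = XXxxXxX$
  rot[1] = XxxXxX$X
  rot[2] = xxXxX$XX
  rot[3] = xXxX$XXx
  rot[4] = XxX$XXxx
  rot[5] = xX$XXxxX
  rot[6] = X$XXxxXx
  rot[7] = $XXxxXxX
Sorted (with $ < everything):
  sorted[0] = $XXxxXxX  (last char: 'X')
  sorted[1] = X$XXxxXx  (last char: 'x')
  sorted[2] = XXxxXxX$  (last char: '$')
  sorted[3] = XxX$XXxx  (last char: 'x')
  sorted[4] = XxxXxX$X  (last char: 'X')
  sorted[5] = xX$XXxxX  (last char: 'X')
  sorted[6] = xXxX$XXx  (last char: 'x')
  sorted[7] = xxXxX$XX  (last char: 'X')
Last column: Xx$xXXxX
Original string S is at sorted index 2

Answer: Xx$xXXxX
2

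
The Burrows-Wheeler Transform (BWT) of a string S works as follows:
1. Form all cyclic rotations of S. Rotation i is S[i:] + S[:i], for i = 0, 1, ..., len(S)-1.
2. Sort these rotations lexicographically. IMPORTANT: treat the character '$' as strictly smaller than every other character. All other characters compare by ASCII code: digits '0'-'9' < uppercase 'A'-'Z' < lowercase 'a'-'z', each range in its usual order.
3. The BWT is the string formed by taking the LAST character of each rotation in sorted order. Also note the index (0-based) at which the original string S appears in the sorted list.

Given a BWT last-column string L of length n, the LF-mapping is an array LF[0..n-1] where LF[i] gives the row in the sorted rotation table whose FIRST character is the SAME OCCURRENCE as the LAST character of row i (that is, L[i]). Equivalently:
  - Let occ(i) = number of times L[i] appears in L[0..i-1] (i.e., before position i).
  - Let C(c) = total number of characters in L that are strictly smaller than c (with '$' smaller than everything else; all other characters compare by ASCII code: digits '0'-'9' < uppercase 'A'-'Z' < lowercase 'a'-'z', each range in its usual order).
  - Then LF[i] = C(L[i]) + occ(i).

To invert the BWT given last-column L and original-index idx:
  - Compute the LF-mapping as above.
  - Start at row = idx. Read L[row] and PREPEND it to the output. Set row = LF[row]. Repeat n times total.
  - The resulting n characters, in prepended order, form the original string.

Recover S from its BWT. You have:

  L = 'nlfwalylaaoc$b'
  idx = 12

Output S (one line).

LF mapping: 10 7 6 12 1 8 13 9 2 3 11 5 0 4
Walk LF starting at row 12, prepending L[row]:
  step 1: row=12, L[12]='$', prepend. Next row=LF[12]=0
  step 2: row=0, L[0]='n', prepend. Next row=LF[0]=10
  step 3: row=10, L[10]='o', prepend. Next row=LF[10]=11
  step 4: row=11, L[11]='c', prepend. Next row=LF[11]=5
  step 5: row=5, L[5]='l', prepend. Next row=LF[5]=8
  step 6: row=8, L[8]='a', prepend. Next row=LF[8]=2
  step 7: row=2, L[2]='f', prepend. Next row=LF[2]=6
  step 8: row=6, L[6]='y', prepend. Next row=LF[6]=13
  step 9: row=13, L[13]='b', prepend. Next row=LF[13]=4
  step 10: row=4, L[4]='a', prepend. Next row=LF[4]=1
  step 11: row=1, L[1]='l', prepend. Next row=LF[1]=7
  step 12: row=7, L[7]='l', prepend. Next row=LF[7]=9
  step 13: row=9, L[9]='a', prepend. Next row=LF[9]=3
  step 14: row=3, L[3]='w', prepend. Next row=LF[3]=12
Reversed output: wallabyfalcon$

Answer: wallabyfalcon$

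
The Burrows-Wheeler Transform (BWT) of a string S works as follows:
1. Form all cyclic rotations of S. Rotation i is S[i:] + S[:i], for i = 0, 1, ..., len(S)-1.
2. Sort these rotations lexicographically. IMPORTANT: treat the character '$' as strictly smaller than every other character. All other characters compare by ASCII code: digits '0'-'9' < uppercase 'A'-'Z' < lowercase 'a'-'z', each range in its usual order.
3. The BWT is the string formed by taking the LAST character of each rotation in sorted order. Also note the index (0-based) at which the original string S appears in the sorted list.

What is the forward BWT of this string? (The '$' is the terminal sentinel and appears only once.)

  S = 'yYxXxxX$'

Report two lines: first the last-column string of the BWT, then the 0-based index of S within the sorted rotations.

All 8 rotations (rotation i = S[i:]+S[:i]):
  rot[0] = yYxXxxX$
  rot[1] = YxXxxX$y
  rot[2] = xXxxX$yY
  rot[3] = XxxX$yYx
  rot[4] = xxX$yYxX
  rot[5] = xX$yYxXx
  rot[6] = X$yYxXxx
  rot[7] = $yYxXxxX
Sorted (with $ < everything):
  sorted[0] = $yYxXxxX  (last char: 'X')
  sorted[1] = X$yYxXxx  (last char: 'x')
  sorted[2] = XxxX$yYx  (last char: 'x')
  sorted[3] = YxXxxX$y  (last char: 'y')
  sorted[4] = xX$yYxXx  (last char: 'x')
  sorted[5] = xXxxX$yY  (last char: 'Y')
  sorted[6] = xxX$yYxX  (last char: 'X')
  sorted[7] = yYxXxxX$  (last char: '$')
Last column: XxxyxYX$
Original string S is at sorted index 7

Answer: XxxyxYX$
7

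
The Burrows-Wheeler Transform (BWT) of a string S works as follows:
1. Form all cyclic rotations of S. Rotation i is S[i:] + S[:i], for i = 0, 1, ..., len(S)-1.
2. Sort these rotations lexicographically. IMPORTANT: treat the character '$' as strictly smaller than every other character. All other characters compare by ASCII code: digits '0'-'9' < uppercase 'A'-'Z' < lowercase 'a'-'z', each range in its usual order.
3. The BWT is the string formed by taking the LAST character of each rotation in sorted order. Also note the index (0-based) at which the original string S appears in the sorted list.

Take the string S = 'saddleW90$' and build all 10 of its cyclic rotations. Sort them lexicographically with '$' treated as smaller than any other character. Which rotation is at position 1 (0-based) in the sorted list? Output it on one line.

Answer: 0$saddleW9

Derivation:
All 10 rotations (rotation i = S[i:]+S[:i]):
  rot[0] = saddleW90$
  rot[1] = addleW90$s
  rot[2] = ddleW90$sa
  rot[3] = dleW90$sad
  rot[4] = leW90$sadd
  rot[5] = eW90$saddl
  rot[6] = W90$saddle
  rot[7] = 90$saddleW
  rot[8] = 0$saddleW9
  rot[9] = $saddleW90
Sorted (with $ < everything):
  sorted[0] = $saddleW90
  sorted[1] = 0$saddleW9
  sorted[2] = 90$saddleW
  sorted[3] = W90$saddle
  sorted[4] = addleW90$s
  sorted[5] = ddleW90$sa
  sorted[6] = dleW90$sad
  sorted[7] = eW90$saddl
  sorted[8] = leW90$sadd
  sorted[9] = saddleW90$
sorted[1] = 0$saddleW9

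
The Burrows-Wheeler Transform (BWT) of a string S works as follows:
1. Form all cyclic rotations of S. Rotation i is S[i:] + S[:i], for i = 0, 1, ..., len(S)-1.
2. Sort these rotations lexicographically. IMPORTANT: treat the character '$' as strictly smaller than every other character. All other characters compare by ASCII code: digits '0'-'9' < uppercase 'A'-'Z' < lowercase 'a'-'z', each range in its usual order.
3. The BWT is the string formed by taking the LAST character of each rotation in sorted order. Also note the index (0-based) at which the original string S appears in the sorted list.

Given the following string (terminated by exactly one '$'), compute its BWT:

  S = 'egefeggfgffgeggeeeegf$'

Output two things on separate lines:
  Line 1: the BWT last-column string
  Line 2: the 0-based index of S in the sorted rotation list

All 22 rotations (rotation i = S[i:]+S[:i]):
  rot[0] = egefeggfgffgeggeeeegf$
  rot[1] = gefeggfgffgeggeeeegf$e
  rot[2] = efeggfgffgeggeeeegf$eg
  rot[3] = feggfgffgeggeeeegf$ege
  rot[4] = eggfgffgeggeeeegf$egef
  rot[5] = ggfgffgeggeeeegf$egefe
  rot[6] = gfgffgeggeeeegf$egefeg
  rot[7] = fgffgeggeeeegf$egefegg
  rot[8] = gffgeggeeeegf$egefeggf
  rot[9] = ffgeggeeeegf$egefeggfg
  rot[10] = fgeggeeeegf$egefeggfgf
  rot[11] = geggeeeegf$egefeggfgff
  rot[12] = eggeeeegf$egefeggfgffg
  rot[13] = ggeeeegf$egefeggfgffge
  rot[14] = geeeegf$egefeggfgffgeg
  rot[15] = eeeegf$egefeggfgffgegg
  rot[16] = eeegf$egefeggfgffgegge
  rot[17] = eegf$egefeggfgffgeggee
  rot[18] = egf$egefeggfgffgeggeee
  rot[19] = gf$egefeggfgffgeggeeee
  rot[20] = f$egefeggfgffgeggeeeeg
  rot[21] = $egefeggfgffgeggeeeegf
Sorted (with $ < everything):
  sorted[0] = $egefeggfgffgeggeeeegf  (last char: 'f')
  sorted[1] = eeeegf$egefeggfgffgegg  (last char: 'g')
  sorted[2] = eeegf$egefeggfgffgegge  (last char: 'e')
  sorted[3] = eegf$egefeggfgffgeggee  (last char: 'e')
  sorted[4] = efeggfgffgeggeeeegf$eg  (last char: 'g')
  sorted[5] = egefeggfgffgeggeeeegf$  (last char: '$')
  sorted[6] = egf$egefeggfgffgeggeee  (last char: 'e')
  sorted[7] = eggeeeegf$egefeggfgffg  (last char: 'g')
  sorted[8] = eggfgffgeggeeeegf$egef  (last char: 'f')
  sorted[9] = f$egefeggfgffgeggeeeeg  (last char: 'g')
  sorted[10] = feggfgffgeggeeeegf$ege  (last char: 'e')
  sorted[11] = ffgeggeeeegf$egefeggfg  (last char: 'g')
  sorted[12] = fgeggeeeegf$egefeggfgf  (last char: 'f')
  sorted[13] = fgffgeggeeeegf$egefegg  (last char: 'g')
  sorted[14] = geeeegf$egefeggfgffgeg  (last char: 'g')
  sorted[15] = gefeggfgffgeggeeeegf$e  (last char: 'e')
  sorted[16] = geggeeeegf$egefeggfgff  (last char: 'f')
  sorted[17] = gf$egefeggfgffgeggeeee  (last char: 'e')
  sorted[18] = gffgeggeeeegf$egefeggf  (last char: 'f')
  sorted[19] = gfgffgeggeeeegf$egefeg  (last char: 'g')
  sorted[20] = ggeeeegf$egefeggfgffge  (last char: 'e')
  sorted[21] = ggfgffgeggeeeegf$egefe  (last char: 'e')
Last column: fgeeg$egfgegfggefefgee
Original string S is at sorted index 5

Answer: fgeeg$egfgegfggefefgee
5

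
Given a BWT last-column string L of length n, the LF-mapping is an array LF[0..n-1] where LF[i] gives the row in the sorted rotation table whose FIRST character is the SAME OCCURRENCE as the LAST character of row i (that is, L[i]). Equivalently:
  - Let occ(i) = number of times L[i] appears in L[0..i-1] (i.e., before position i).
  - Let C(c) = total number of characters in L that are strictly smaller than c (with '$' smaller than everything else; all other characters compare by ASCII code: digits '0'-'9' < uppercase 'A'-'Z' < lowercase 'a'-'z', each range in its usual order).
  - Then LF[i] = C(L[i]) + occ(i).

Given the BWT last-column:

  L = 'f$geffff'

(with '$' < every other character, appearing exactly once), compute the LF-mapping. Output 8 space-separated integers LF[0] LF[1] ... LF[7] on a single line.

Char counts: '$':1, 'e':1, 'f':5, 'g':1
C (first-col start): C('$')=0, C('e')=1, C('f')=2, C('g')=7
L[0]='f': occ=0, LF[0]=C('f')+0=2+0=2
L[1]='$': occ=0, LF[1]=C('$')+0=0+0=0
L[2]='g': occ=0, LF[2]=C('g')+0=7+0=7
L[3]='e': occ=0, LF[3]=C('e')+0=1+0=1
L[4]='f': occ=1, LF[4]=C('f')+1=2+1=3
L[5]='f': occ=2, LF[5]=C('f')+2=2+2=4
L[6]='f': occ=3, LF[6]=C('f')+3=2+3=5
L[7]='f': occ=4, LF[7]=C('f')+4=2+4=6

Answer: 2 0 7 1 3 4 5 6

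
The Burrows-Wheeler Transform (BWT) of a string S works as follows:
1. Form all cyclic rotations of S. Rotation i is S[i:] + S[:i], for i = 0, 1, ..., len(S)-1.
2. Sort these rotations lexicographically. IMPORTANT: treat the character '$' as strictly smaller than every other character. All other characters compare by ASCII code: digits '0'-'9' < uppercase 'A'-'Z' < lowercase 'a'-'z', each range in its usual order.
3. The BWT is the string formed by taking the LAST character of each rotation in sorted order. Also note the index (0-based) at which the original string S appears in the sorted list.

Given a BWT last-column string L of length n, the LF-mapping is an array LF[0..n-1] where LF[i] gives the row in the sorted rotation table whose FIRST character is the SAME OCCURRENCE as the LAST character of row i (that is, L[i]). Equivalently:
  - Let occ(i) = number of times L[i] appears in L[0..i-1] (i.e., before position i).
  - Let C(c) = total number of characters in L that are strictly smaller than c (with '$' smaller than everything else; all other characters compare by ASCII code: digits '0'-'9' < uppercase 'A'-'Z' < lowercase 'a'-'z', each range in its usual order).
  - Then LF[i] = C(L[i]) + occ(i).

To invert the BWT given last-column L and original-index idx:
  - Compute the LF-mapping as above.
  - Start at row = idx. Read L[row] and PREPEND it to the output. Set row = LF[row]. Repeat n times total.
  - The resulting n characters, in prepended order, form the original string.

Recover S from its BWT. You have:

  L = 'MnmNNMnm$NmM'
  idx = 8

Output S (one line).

Answer: mmMNNMnNmnM$

Derivation:
LF mapping: 1 10 7 4 5 2 11 8 0 6 9 3
Walk LF starting at row 8, prepending L[row]:
  step 1: row=8, L[8]='$', prepend. Next row=LF[8]=0
  step 2: row=0, L[0]='M', prepend. Next row=LF[0]=1
  step 3: row=1, L[1]='n', prepend. Next row=LF[1]=10
  step 4: row=10, L[10]='m', prepend. Next row=LF[10]=9
  step 5: row=9, L[9]='N', prepend. Next row=LF[9]=6
  step 6: row=6, L[6]='n', prepend. Next row=LF[6]=11
  step 7: row=11, L[11]='M', prepend. Next row=LF[11]=3
  step 8: row=3, L[3]='N', prepend. Next row=LF[3]=4
  step 9: row=4, L[4]='N', prepend. Next row=LF[4]=5
  step 10: row=5, L[5]='M', prepend. Next row=LF[5]=2
  step 11: row=2, L[2]='m', prepend. Next row=LF[2]=7
  step 12: row=7, L[7]='m', prepend. Next row=LF[7]=8
Reversed output: mmMNNMnNmnM$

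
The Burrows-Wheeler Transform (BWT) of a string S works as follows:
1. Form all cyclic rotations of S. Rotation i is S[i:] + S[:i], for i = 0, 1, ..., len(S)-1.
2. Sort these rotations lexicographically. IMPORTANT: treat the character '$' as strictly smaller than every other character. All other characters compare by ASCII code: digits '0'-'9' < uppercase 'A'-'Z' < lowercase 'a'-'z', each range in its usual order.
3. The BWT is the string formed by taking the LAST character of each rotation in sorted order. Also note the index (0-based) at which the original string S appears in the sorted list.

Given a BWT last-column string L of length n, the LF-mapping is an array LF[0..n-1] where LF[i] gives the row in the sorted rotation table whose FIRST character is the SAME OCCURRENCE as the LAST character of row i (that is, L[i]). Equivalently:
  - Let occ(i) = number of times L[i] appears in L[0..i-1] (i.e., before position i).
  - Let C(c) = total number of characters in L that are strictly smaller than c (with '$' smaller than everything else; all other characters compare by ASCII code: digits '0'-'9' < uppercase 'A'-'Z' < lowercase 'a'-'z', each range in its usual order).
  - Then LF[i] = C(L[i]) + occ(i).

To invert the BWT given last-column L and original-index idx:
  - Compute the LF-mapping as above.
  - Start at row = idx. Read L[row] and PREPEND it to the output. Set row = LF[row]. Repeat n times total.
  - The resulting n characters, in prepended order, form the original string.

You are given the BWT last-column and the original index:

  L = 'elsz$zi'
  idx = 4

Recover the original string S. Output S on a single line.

LF mapping: 1 3 4 5 0 6 2
Walk LF starting at row 4, prepending L[row]:
  step 1: row=4, L[4]='$', prepend. Next row=LF[4]=0
  step 2: row=0, L[0]='e', prepend. Next row=LF[0]=1
  step 3: row=1, L[1]='l', prepend. Next row=LF[1]=3
  step 4: row=3, L[3]='z', prepend. Next row=LF[3]=5
  step 5: row=5, L[5]='z', prepend. Next row=LF[5]=6
  step 6: row=6, L[6]='i', prepend. Next row=LF[6]=2
  step 7: row=2, L[2]='s', prepend. Next row=LF[2]=4
Reversed output: sizzle$

Answer: sizzle$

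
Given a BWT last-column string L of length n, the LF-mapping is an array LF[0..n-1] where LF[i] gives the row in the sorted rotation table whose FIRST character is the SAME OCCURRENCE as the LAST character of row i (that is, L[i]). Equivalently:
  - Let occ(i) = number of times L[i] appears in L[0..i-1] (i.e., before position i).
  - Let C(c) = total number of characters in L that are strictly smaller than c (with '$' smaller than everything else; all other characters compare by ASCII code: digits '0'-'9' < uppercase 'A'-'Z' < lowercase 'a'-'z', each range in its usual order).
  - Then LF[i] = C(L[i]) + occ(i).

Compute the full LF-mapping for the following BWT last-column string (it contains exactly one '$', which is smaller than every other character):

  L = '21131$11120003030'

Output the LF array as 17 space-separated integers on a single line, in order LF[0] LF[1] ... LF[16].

Char counts: '$':1, '0':5, '1':6, '2':2, '3':3
C (first-col start): C('$')=0, C('0')=1, C('1')=6, C('2')=12, C('3')=14
L[0]='2': occ=0, LF[0]=C('2')+0=12+0=12
L[1]='1': occ=0, LF[1]=C('1')+0=6+0=6
L[2]='1': occ=1, LF[2]=C('1')+1=6+1=7
L[3]='3': occ=0, LF[3]=C('3')+0=14+0=14
L[4]='1': occ=2, LF[4]=C('1')+2=6+2=8
L[5]='$': occ=0, LF[5]=C('$')+0=0+0=0
L[6]='1': occ=3, LF[6]=C('1')+3=6+3=9
L[7]='1': occ=4, LF[7]=C('1')+4=6+4=10
L[8]='1': occ=5, LF[8]=C('1')+5=6+5=11
L[9]='2': occ=1, LF[9]=C('2')+1=12+1=13
L[10]='0': occ=0, LF[10]=C('0')+0=1+0=1
L[11]='0': occ=1, LF[11]=C('0')+1=1+1=2
L[12]='0': occ=2, LF[12]=C('0')+2=1+2=3
L[13]='3': occ=1, LF[13]=C('3')+1=14+1=15
L[14]='0': occ=3, LF[14]=C('0')+3=1+3=4
L[15]='3': occ=2, LF[15]=C('3')+2=14+2=16
L[16]='0': occ=4, LF[16]=C('0')+4=1+4=5

Answer: 12 6 7 14 8 0 9 10 11 13 1 2 3 15 4 16 5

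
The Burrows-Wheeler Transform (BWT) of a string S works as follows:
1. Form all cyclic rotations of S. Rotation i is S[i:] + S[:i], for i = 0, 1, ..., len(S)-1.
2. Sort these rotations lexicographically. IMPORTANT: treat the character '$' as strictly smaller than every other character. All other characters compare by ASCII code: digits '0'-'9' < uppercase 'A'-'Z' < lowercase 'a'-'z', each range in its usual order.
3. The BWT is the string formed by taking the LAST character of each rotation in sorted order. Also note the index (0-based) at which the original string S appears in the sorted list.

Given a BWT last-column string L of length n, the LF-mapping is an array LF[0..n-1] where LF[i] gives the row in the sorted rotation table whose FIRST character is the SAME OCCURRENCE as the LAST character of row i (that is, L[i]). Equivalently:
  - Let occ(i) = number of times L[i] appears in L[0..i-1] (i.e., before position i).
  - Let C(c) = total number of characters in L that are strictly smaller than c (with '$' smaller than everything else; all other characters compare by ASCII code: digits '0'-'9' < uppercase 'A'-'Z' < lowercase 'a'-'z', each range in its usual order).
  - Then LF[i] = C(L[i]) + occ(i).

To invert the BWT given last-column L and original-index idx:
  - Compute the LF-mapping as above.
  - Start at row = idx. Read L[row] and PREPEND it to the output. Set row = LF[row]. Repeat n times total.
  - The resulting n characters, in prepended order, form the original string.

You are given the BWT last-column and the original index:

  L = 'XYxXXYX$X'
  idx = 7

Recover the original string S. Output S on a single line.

LF mapping: 1 6 8 2 3 7 4 0 5
Walk LF starting at row 7, prepending L[row]:
  step 1: row=7, L[7]='$', prepend. Next row=LF[7]=0
  step 2: row=0, L[0]='X', prepend. Next row=LF[0]=1
  step 3: row=1, L[1]='Y', prepend. Next row=LF[1]=6
  step 4: row=6, L[6]='X', prepend. Next row=LF[6]=4
  step 5: row=4, L[4]='X', prepend. Next row=LF[4]=3
  step 6: row=3, L[3]='X', prepend. Next row=LF[3]=2
  step 7: row=2, L[2]='x', prepend. Next row=LF[2]=8
  step 8: row=8, L[8]='X', prepend. Next row=LF[8]=5
  step 9: row=5, L[5]='Y', prepend. Next row=LF[5]=7
Reversed output: YXxXXXYX$

Answer: YXxXXXYX$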